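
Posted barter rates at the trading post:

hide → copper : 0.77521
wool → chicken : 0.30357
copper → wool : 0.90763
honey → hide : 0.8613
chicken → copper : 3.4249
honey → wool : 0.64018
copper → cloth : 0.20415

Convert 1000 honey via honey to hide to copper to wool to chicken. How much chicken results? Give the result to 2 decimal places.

1000 honey × 0.8613 = 861.3 hide
861.3 hide × 0.77521 = 667.688373 copper
667.688373 copper × 0.90763 = 606.01399798599 wool
606.01399798599 wool × 0.30357 = 183.9676693686069843 chicken

183.97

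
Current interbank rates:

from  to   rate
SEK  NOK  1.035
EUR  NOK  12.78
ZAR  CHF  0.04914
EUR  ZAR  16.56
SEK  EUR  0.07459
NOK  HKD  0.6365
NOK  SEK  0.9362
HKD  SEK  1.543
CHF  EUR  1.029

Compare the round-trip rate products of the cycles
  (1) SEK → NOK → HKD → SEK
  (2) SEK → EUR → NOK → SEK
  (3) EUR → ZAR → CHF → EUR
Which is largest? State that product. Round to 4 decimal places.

1.0165

(1) 1.035 × 0.6365 × 1.543 = 1.01649
(2) 0.07459 × 12.78 × 0.9362 = 0.89244
(3) 16.56 × 0.04914 × 1.029 = 0.83736
Highest is cycle (1) at 1.0165 (>1, arbitrage).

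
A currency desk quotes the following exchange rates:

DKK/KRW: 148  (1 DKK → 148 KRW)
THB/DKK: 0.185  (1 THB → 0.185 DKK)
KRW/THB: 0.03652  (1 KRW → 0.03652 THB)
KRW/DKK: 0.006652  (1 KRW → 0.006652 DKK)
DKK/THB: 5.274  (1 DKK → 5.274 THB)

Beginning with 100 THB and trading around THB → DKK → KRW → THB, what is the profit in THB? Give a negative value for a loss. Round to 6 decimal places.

100 THB × 0.185 = 18.5 DKK
18.5 DKK × 148 = 2738 KRW
2738 KRW × 0.03652 = 99.99176 THB
Net change: 99.99176 − 100 = -0.00824 THB

-0.008240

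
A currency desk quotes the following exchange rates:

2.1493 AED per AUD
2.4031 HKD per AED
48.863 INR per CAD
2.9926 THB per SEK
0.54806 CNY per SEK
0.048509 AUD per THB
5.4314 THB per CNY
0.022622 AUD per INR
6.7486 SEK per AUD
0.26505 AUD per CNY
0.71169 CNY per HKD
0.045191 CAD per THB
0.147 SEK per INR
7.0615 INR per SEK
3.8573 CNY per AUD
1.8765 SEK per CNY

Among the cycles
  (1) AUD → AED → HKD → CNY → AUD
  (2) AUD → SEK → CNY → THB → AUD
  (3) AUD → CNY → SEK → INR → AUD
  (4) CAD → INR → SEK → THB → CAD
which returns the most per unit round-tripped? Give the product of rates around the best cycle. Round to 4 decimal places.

1.1563

(1) 2.1493 × 2.4031 × 0.71169 × 0.26505 = 0.97429
(2) 6.7486 × 0.54806 × 5.4314 × 0.048509 = 0.97449
(3) 3.8573 × 1.8765 × 7.0615 × 0.022622 = 1.15627
(4) 48.863 × 0.147 × 2.9926 × 0.045191 = 0.97140
Highest is cycle (3) at 1.1563 (>1, arbitrage).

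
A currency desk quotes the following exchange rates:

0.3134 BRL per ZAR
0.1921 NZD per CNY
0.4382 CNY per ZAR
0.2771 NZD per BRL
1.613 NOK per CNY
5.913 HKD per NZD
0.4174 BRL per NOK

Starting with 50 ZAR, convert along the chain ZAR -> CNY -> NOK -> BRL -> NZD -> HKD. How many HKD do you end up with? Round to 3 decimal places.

24.170

50 ZAR × 0.4382 = 21.91 CNY
21.91 CNY × 1.613 = 35.34083 NOK
35.34083 NOK × 0.4174 = 14.751262442 BRL
14.751262442 BRL × 0.2771 = 4.0875748226782 NZD
4.0875748226782 NZD × 5.913 = 24.1698299264961966 HKD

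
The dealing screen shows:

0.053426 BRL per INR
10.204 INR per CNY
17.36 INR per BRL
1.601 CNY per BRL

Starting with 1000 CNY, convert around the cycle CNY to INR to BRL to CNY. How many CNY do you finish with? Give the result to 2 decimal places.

872.80

1000 CNY × 10.204 = 10204 INR
10204 INR × 0.053426 = 545.158904 BRL
545.158904 BRL × 1.601 = 872.799405304 CNY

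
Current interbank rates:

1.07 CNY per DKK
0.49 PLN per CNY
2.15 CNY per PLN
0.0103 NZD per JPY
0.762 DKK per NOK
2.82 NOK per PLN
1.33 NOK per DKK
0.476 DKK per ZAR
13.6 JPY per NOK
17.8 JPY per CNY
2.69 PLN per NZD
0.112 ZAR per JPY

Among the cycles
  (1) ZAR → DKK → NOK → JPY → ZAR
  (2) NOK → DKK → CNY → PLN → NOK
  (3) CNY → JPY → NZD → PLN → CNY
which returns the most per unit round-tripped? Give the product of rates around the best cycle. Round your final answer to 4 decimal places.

(1) 0.476 × 1.33 × 13.6 × 0.112 = 0.96431
(2) 0.762 × 1.07 × 0.49 × 2.82 = 1.12664
(3) 17.8 × 0.0103 × 2.69 × 2.15 = 1.06035
Highest is cycle (2) at 1.1266 (>1, arbitrage).

1.1266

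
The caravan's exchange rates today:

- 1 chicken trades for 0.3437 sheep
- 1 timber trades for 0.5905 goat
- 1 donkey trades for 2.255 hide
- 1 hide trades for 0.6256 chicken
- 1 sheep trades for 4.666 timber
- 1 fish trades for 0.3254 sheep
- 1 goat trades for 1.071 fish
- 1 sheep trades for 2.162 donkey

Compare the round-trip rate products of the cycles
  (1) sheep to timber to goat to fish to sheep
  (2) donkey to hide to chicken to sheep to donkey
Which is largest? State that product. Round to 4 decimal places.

1.0483

(1) 4.666 × 0.5905 × 1.071 × 0.3254 = 0.96022
(2) 2.255 × 0.6256 × 0.3437 × 2.162 = 1.04828
Highest is cycle (2) at 1.0483 (>1, arbitrage).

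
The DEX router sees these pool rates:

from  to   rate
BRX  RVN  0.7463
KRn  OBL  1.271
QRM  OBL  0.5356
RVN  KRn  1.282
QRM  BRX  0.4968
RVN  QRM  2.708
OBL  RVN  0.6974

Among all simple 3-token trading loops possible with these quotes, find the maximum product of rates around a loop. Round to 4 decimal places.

1.1364

KRn→OBL→RVN→KRn: 1.271 × 0.6974 × 1.282 = 1.13636
OBL→RVN→QRM→OBL: 0.6974 × 2.708 × 0.5356 = 1.01151
BRX→RVN→QRM→BRX: 0.7463 × 2.708 × 0.4968 = 1.00402
Maximum is KRn→OBL→RVN→KRn at 1.1364; arbitrage exists.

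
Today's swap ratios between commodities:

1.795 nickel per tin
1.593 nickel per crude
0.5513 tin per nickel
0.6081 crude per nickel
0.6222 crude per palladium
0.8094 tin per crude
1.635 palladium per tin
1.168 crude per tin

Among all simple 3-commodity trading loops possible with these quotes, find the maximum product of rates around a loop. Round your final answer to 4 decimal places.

tin→crude→nickel→tin: 1.168 × 1.593 × 0.5513 = 1.02576
tin→nickel→crude→tin: 1.795 × 0.6081 × 0.8094 = 0.88349
tin→palladium→crude→tin: 1.635 × 0.6222 × 0.8094 = 0.82340
Maximum is tin→crude→nickel→tin at 1.0258; arbitrage exists.

1.0258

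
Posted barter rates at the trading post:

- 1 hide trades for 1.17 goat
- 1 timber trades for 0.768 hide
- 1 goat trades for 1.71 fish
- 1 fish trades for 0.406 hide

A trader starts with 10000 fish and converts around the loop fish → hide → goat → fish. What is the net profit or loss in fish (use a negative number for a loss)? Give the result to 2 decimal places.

-1877.16

10000 fish × 0.406 = 4060 hide
4060 hide × 1.17 = 4750.2 goat
4750.2 goat × 1.71 = 8122.842 fish
Net change: 8122.842 − 10000 = -1877.158 fish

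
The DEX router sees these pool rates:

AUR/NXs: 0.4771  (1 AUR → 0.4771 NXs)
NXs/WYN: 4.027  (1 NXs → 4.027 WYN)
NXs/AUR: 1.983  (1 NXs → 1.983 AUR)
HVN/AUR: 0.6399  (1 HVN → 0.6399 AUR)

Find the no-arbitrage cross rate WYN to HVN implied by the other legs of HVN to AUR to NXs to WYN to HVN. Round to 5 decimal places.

Known legs of the cycle: 0.6399 × 0.4771 × 4.027 = 1.22942815983
For no arbitrage the full-cycle product must be 1, so the missing rate is 1 / 1.22942815983 ≈ 0.8133863.

0.81339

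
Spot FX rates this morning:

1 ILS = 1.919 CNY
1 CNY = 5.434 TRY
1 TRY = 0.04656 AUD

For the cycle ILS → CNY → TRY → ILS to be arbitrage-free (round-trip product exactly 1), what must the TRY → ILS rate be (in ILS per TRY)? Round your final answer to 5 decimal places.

0.09590

Known legs of the cycle: 1.919 × 5.434 = 10.427846
For no arbitrage the full-cycle product must be 1, so the missing rate is 1 / 10.427846 ≈ 0.0958971.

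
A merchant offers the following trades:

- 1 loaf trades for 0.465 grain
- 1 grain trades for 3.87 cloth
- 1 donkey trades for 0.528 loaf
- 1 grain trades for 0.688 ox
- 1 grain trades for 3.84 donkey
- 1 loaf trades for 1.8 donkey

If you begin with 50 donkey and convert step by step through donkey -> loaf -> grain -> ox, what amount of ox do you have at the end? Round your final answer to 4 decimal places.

8.4459

50 donkey × 0.528 = 26.4 loaf
26.4 loaf × 0.465 = 12.276 grain
12.276 grain × 0.688 = 8.445888 ox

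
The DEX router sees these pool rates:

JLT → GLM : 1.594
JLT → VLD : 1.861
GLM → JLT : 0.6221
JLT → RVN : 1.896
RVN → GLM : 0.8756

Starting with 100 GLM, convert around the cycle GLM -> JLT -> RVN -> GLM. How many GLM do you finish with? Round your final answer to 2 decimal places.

100 GLM × 0.6221 = 62.21 JLT
62.21 JLT × 1.896 = 117.95016 RVN
117.95016 RVN × 0.8756 = 103.277160096 GLM

103.28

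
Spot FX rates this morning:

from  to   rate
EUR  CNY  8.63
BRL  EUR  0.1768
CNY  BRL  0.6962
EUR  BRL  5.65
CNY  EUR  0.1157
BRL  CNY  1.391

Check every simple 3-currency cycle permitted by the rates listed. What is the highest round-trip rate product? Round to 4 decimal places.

EUR→CNY→BRL→EUR: 8.63 × 0.6962 × 0.1768 = 1.06225
EUR→BRL→CNY→EUR: 5.65 × 1.391 × 0.1157 = 0.90930
Maximum is EUR→CNY→BRL→EUR at 1.0623; arbitrage exists.

1.0623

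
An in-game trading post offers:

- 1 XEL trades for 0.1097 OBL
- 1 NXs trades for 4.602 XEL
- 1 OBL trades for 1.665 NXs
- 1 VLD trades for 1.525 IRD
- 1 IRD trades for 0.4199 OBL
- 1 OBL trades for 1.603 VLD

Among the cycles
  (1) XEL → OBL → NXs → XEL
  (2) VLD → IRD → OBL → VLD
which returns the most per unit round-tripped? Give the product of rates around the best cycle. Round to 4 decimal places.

(1) 0.1097 × 1.665 × 4.602 = 0.84056
(2) 1.525 × 0.4199 × 1.603 = 1.02648
Highest is cycle (2) at 1.0265 (>1, arbitrage).

1.0265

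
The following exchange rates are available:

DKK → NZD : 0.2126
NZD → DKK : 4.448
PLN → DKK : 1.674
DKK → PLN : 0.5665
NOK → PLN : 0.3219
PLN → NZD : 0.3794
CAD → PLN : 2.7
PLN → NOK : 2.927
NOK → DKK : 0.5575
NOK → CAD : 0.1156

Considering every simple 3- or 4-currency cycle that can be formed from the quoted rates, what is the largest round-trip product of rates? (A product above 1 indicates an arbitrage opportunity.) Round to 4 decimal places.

PLN→NZD→DKK→PLN: 0.3794 × 4.448 × 0.5665 = 0.95601
NOK→DKK→PLN→NOK: 0.5575 × 0.5665 × 2.927 = 0.92442
NOK→CAD→PLN→NOK: 0.1156 × 2.7 × 2.927 = 0.91358
Maximum is PLN→NZD→DKK→PLN at 0.9560; no arbitrage — every cycle loses value.

0.9560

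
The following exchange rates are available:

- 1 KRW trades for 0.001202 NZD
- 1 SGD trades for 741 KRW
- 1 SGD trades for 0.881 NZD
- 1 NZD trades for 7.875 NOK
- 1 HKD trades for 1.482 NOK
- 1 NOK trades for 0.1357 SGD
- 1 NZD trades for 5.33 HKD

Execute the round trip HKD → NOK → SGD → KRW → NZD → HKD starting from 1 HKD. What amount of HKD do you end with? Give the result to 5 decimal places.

1 HKD × 1.482 = 1.482 NOK
1.482 NOK × 0.1357 = 0.2011074 SGD
0.2011074 SGD × 741 = 149.0205834 KRW
149.0205834 KRW × 0.001202 = 0.1791227412468 NZD
0.1791227412468 NZD × 5.33 = 0.954724210845444 HKD

0.95472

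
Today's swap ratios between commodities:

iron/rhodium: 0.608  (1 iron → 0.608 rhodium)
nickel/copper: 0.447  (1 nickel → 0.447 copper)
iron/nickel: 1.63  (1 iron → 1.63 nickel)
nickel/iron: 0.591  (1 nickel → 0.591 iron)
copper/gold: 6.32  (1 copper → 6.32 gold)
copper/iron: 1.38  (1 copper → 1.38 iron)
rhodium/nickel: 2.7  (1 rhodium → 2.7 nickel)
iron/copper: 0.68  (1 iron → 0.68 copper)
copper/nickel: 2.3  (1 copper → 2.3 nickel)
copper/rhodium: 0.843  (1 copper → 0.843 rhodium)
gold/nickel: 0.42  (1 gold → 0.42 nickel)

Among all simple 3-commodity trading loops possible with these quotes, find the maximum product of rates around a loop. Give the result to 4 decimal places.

copper→gold→nickel→copper: 6.32 × 0.42 × 0.447 = 1.18652
copper→rhodium→nickel→copper: 0.843 × 2.7 × 0.447 = 1.01742
copper→iron→nickel→copper: 1.38 × 1.63 × 0.447 = 1.00548
iron→rhodium→nickel→iron: 0.608 × 2.7 × 0.591 = 0.97019
copper→nickel→iron→copper: 2.3 × 0.591 × 0.68 = 0.92432
Maximum is copper→gold→nickel→copper at 1.1865; arbitrage exists.

1.1865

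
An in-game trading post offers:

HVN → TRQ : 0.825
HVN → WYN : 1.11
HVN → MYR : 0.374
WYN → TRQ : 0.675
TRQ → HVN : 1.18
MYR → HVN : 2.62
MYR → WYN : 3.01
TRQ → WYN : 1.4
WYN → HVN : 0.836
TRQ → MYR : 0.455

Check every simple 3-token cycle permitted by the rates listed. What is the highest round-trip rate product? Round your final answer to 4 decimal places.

TRQ→MYR→HVN→TRQ: 0.455 × 2.62 × 0.825 = 0.98348
TRQ→WYN→HVN→TRQ: 1.4 × 0.836 × 0.825 = 0.96558
WYN→HVN→MYR→WYN: 0.836 × 0.374 × 3.01 = 0.94112
TRQ→MYR→WYN→TRQ: 0.455 × 3.01 × 0.675 = 0.92445
TRQ→HVN→WYN→TRQ: 1.18 × 1.11 × 0.675 = 0.88412
Maximum is TRQ→MYR→HVN→TRQ at 0.9835; no arbitrage — every cycle loses value.

0.9835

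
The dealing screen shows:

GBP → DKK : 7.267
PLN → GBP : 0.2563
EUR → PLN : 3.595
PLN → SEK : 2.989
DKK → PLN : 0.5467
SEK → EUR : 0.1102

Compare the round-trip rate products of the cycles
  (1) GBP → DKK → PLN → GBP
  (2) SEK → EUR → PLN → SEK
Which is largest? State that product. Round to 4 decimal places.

1.1841

(1) 7.267 × 0.5467 × 0.2563 = 1.01825
(2) 0.1102 × 3.595 × 2.989 = 1.18415
Highest is cycle (2) at 1.1841 (>1, arbitrage).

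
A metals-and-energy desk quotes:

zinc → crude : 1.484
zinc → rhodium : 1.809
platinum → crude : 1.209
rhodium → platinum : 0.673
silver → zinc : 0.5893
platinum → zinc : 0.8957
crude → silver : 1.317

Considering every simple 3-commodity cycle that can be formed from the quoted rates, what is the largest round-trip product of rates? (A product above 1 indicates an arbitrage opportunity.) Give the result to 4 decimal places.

1.1517

crude→silver→zinc→crude: 1.317 × 0.5893 × 1.484 = 1.15174
platinum→zinc→rhodium→platinum: 0.8957 × 1.809 × 0.673 = 1.09048
Maximum is crude→silver→zinc→crude at 1.1517; arbitrage exists.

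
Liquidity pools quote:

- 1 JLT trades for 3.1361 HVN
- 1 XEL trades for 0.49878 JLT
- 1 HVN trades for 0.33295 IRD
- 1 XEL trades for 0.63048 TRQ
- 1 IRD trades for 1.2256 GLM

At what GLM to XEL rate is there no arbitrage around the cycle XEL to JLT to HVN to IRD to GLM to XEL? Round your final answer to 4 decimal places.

1.5667

Known legs of the cycle: 0.49878 × 3.1361 × 0.33295 × 1.2256 = 0.63830273436981216
For no arbitrage the full-cycle product must be 1, so the missing rate is 1 / 0.63830273436981216 ≈ 1.566655.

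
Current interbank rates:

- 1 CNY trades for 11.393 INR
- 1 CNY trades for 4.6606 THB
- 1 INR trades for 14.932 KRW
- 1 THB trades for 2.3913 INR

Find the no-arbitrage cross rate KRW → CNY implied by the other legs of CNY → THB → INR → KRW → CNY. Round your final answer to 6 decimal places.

0.006009

Known legs of the cycle: 4.6606 × 2.3913 × 14.932 = 166.41553899096
For no arbitrage the full-cycle product must be 1, so the missing rate is 1 / 166.41553899096 ≈ 0.00600905.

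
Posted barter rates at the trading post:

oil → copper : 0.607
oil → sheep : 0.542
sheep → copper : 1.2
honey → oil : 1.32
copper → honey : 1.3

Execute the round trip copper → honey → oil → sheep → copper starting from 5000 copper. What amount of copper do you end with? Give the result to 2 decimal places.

5580.43

5000 copper × 1.3 = 6500 honey
6500 honey × 1.32 = 8580 oil
8580 oil × 0.542 = 4650.36 sheep
4650.36 sheep × 1.2 = 5580.432 copper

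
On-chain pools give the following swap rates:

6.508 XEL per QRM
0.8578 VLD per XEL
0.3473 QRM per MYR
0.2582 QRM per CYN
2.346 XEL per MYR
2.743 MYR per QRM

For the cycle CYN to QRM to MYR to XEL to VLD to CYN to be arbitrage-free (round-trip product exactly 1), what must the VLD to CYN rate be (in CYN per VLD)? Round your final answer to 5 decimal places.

0.70162

Known legs of the cycle: 0.2582 × 2.743 × 2.346 × 0.8578 = 1.42526655834888
For no arbitrage the full-cycle product must be 1, so the missing rate is 1 / 1.42526655834888 ≈ 0.7016231.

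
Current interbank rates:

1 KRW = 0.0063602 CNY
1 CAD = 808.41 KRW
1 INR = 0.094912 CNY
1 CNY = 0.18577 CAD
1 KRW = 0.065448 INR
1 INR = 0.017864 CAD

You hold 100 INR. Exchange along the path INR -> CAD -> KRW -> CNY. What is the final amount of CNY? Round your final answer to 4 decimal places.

100 INR × 0.017864 = 1.7864 CAD
1.7864 CAD × 808.41 = 1444.143624 KRW
1444.143624 KRW × 0.0063602 = 9.1850422773648 CNY

9.1850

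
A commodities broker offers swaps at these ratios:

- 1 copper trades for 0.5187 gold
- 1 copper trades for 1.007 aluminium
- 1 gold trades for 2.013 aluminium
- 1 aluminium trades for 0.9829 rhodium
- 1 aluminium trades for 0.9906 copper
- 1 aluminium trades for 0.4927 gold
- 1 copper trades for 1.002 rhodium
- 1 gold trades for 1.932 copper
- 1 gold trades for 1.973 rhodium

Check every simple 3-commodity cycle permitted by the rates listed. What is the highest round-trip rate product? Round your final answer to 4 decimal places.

1.0343

copper→gold→aluminium→copper: 0.5187 × 2.013 × 0.9906 = 1.03433
copper→aluminium→gold→copper: 1.007 × 0.4927 × 1.932 = 0.95856
Maximum is copper→gold→aluminium→copper at 1.0343; arbitrage exists.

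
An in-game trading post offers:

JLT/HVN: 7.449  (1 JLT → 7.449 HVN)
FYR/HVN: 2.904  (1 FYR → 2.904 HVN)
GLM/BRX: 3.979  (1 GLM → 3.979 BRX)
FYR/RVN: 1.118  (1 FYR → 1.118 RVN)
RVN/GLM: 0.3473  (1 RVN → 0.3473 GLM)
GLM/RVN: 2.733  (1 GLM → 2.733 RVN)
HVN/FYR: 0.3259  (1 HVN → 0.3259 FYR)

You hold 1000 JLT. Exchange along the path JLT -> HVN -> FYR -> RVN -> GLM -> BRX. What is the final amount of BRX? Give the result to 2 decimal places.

3750.62

1000 JLT × 7.449 = 7449 HVN
7449 HVN × 0.3259 = 2427.6291 FYR
2427.6291 FYR × 1.118 = 2714.0893338 RVN
2714.0893338 RVN × 0.3473 = 942.60322562874 GLM
942.60322562874 GLM × 3.979 = 3750.61823477675646 BRX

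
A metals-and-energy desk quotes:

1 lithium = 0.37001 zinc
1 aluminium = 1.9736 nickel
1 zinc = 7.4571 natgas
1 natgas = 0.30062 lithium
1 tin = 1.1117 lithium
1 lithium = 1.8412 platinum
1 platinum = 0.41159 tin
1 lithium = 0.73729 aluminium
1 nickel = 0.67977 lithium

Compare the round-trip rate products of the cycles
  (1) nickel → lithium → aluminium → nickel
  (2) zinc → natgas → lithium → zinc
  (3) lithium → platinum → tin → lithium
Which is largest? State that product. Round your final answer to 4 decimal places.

(1) 0.67977 × 0.73729 × 1.9736 = 0.98914
(2) 7.4571 × 0.30062 × 0.37001 = 0.82947
(3) 1.8412 × 0.41159 × 1.1117 = 0.84247
Highest is cycle (1) at 0.9891 (≤1, no arbitrage).

0.9891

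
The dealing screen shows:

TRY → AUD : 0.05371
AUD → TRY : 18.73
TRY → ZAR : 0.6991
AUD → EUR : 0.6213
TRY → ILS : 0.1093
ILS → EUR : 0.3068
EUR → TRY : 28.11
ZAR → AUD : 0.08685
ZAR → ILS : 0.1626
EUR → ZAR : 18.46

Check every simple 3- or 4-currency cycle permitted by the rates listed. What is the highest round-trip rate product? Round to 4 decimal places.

AUD→TRY→ZAR→AUD: 18.73 × 0.6991 × 0.08685 = 1.13723
EUR→TRY→ZAR→AUD→EUR: 28.11 × 0.6991 × 0.08685 × 0.6213 = 1.06040
EUR→ZAR→AUD→EUR: 18.46 × 0.08685 × 0.6213 = 0.99610
EUR→TRY→ZAR→ILS→EUR: 28.11 × 0.6991 × 0.1626 × 0.3068 = 0.98034
EUR→TRY→ILS→EUR: 28.11 × 0.1093 × 0.3068 = 0.94262
EUR→TRY→AUD→EUR: 28.11 × 0.05371 × 0.6213 = 0.93803
EUR→ZAR→ILS→EUR: 18.46 × 0.1626 × 0.3068 = 0.92089
Maximum is AUD→TRY→ZAR→AUD at 1.1372; arbitrage exists.

1.1372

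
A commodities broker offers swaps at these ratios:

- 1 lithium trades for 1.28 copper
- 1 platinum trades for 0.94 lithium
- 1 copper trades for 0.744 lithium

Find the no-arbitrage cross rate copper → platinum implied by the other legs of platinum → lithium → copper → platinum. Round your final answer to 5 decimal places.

0.83112

Known legs of the cycle: 0.94 × 1.28 = 1.2032
For no arbitrage the full-cycle product must be 1, so the missing rate is 1 / 1.2032 ≈ 0.8311170.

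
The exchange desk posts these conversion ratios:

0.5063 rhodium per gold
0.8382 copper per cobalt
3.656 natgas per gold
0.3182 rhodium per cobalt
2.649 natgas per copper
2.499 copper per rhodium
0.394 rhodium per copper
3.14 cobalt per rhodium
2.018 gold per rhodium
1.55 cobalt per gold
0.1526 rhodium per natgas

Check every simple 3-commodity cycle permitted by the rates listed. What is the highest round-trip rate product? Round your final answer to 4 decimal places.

natgas→rhodium→gold→natgas: 0.1526 × 2.018 × 3.656 = 1.12585
cobalt→copper→rhodium→cobalt: 0.8382 × 0.394 × 3.14 = 1.03699
natgas→rhodium→copper→natgas: 0.1526 × 2.499 × 2.649 = 1.01019
cobalt→rhodium→gold→cobalt: 0.3182 × 2.018 × 1.55 = 0.99530
Maximum is natgas→rhodium→gold→natgas at 1.1259; arbitrage exists.

1.1259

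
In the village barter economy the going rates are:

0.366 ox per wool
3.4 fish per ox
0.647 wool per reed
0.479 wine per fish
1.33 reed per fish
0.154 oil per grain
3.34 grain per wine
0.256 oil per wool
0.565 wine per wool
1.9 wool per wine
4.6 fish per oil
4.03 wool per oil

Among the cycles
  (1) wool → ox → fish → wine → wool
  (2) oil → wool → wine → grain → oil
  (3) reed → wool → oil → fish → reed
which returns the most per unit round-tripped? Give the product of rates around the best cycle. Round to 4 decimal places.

1.1712

(1) 0.366 × 3.4 × 0.479 × 1.9 = 1.13253
(2) 4.03 × 0.565 × 3.34 × 0.154 = 1.17117
(3) 0.647 × 0.256 × 4.6 × 1.33 = 1.01334
Highest is cycle (2) at 1.1712 (>1, arbitrage).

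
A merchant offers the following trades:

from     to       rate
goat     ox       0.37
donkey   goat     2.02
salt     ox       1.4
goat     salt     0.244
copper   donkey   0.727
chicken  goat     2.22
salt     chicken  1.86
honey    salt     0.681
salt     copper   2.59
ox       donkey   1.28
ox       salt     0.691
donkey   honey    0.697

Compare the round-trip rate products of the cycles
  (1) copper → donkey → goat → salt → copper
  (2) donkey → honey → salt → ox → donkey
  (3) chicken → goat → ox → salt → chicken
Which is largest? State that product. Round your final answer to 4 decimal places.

(1) 0.727 × 2.02 × 0.244 × 2.59 = 0.92806
(2) 0.697 × 0.681 × 1.4 × 1.28 = 0.85059
(3) 2.22 × 0.37 × 0.691 × 1.86 = 1.05571
Highest is cycle (3) at 1.0557 (>1, arbitrage).

1.0557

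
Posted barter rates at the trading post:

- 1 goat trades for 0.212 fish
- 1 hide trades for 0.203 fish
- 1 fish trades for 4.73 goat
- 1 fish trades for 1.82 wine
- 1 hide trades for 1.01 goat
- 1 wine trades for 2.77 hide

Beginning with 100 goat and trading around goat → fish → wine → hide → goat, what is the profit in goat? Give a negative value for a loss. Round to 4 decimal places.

100 goat × 0.212 = 21.2 fish
21.2 fish × 1.82 = 38.584 wine
38.584 wine × 2.77 = 106.87768 hide
106.87768 hide × 1.01 = 107.9464568 goat
Net change: 107.9464568 − 100 = 7.9464568 goat

7.9465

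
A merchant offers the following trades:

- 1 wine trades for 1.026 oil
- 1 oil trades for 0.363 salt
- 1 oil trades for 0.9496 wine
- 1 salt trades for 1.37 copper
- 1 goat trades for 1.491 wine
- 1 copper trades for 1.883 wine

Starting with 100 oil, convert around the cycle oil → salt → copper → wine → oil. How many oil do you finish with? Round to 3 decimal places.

96.078

100 oil × 0.363 = 36.3 salt
36.3 salt × 1.37 = 49.731 copper
49.731 copper × 1.883 = 93.643473 wine
93.643473 wine × 1.026 = 96.078203298 oil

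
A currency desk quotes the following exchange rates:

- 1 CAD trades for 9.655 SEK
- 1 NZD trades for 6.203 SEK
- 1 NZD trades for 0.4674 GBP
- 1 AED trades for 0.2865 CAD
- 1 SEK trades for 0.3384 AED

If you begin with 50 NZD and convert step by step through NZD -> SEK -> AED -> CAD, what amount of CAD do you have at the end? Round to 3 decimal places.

50 NZD × 6.203 = 310.15 SEK
310.15 SEK × 0.3384 = 104.95476 AED
104.95476 AED × 0.2865 = 30.06953874 CAD

30.070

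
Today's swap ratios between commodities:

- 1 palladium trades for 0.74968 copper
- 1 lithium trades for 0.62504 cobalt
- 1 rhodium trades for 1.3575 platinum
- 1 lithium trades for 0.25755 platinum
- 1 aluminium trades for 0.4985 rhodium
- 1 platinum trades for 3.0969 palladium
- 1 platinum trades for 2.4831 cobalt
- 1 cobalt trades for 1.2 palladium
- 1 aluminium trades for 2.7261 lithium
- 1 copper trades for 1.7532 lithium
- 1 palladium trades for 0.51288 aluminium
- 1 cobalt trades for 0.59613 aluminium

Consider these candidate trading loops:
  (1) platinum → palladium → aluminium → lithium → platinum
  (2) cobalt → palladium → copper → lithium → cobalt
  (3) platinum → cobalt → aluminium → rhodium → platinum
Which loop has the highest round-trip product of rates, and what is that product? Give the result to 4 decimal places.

(1) 3.0969 × 0.51288 × 2.7261 × 0.25755 = 1.11518
(2) 1.2 × 0.74968 × 1.7532 × 0.62504 = 0.98582
(3) 2.4831 × 0.59613 × 0.4985 × 1.3575 = 1.00171
Highest is cycle (1) at 1.1152 (>1, arbitrage).

1.1152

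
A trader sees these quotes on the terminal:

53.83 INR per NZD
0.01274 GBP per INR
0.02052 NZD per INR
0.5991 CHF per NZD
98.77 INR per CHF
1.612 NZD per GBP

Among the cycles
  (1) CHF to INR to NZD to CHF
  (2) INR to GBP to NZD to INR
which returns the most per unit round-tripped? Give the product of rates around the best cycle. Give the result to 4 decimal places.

(1) 98.77 × 0.02052 × 0.5991 = 1.21423
(2) 0.01274 × 1.612 × 53.83 = 1.10550
Highest is cycle (1) at 1.2142 (>1, arbitrage).

1.2142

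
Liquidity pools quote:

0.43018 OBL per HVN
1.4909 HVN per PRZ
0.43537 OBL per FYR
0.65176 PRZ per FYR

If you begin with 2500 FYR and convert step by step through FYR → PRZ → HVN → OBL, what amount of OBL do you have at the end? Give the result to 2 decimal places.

2500 FYR × 0.65176 = 1629.4 PRZ
1629.4 PRZ × 1.4909 = 2429.27246 HVN
2429.27246 HVN × 0.43018 = 1045.0244268428 OBL

1045.02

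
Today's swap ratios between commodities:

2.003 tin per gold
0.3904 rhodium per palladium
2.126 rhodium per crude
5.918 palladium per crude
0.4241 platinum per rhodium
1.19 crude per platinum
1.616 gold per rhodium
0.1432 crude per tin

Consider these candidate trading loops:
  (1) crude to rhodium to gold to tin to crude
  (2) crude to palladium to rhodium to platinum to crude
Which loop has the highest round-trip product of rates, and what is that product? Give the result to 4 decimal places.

1.1660

(1) 2.126 × 1.616 × 2.003 × 0.1432 = 0.98544
(2) 5.918 × 0.3904 × 0.4241 × 1.19 = 1.16600
Highest is cycle (2) at 1.1660 (>1, arbitrage).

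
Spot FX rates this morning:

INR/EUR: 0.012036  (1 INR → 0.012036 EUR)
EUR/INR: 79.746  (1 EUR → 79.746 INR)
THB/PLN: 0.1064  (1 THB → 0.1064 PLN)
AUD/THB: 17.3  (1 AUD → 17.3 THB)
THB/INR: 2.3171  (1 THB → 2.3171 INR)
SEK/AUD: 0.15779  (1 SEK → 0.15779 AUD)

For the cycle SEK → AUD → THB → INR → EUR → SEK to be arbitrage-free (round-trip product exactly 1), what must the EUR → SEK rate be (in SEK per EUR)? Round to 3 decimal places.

13.136

Known legs of the cycle: 0.15779 × 17.3 × 2.3171 × 0.012036 = 0.0761294225405652
For no arbitrage the full-cycle product must be 1, so the missing rate is 1 / 0.0761294225405652 ≈ 13.13553.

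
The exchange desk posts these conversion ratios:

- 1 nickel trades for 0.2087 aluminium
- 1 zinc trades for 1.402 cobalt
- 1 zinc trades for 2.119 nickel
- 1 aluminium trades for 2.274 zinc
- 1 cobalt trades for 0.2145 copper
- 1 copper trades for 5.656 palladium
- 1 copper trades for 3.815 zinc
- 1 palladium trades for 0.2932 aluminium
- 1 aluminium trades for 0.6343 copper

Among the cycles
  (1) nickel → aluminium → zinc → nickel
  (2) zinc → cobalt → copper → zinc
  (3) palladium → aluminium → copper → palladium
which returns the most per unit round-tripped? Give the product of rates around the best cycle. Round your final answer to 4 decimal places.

(1) 0.2087 × 2.274 × 2.119 = 1.00564
(2) 1.402 × 0.2145 × 3.815 = 1.14728
(3) 0.2932 × 0.6343 × 5.656 = 1.05188
Highest is cycle (2) at 1.1473 (>1, arbitrage).

1.1473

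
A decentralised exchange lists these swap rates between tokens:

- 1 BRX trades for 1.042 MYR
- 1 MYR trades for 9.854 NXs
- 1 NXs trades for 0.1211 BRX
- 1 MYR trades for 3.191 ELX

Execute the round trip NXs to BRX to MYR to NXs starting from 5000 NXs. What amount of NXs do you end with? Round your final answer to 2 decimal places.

6217.19

5000 NXs × 0.1211 = 605.5 BRX
605.5 BRX × 1.042 = 630.931 MYR
630.931 MYR × 9.854 = 6217.194074 NXs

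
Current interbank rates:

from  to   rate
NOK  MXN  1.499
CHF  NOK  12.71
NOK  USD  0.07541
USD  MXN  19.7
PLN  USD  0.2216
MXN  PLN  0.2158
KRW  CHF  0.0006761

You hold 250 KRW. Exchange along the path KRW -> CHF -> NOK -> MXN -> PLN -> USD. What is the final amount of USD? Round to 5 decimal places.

250 KRW × 0.0006761 = 0.169025 CHF
0.169025 CHF × 12.71 = 2.14830775 NOK
2.14830775 NOK × 1.499 = 3.22031331725 MXN
3.22031331725 MXN × 0.2158 = 0.69494361386255 PLN
0.69494361386255 PLN × 0.2216 = 0.15399950483194108 USD

0.15400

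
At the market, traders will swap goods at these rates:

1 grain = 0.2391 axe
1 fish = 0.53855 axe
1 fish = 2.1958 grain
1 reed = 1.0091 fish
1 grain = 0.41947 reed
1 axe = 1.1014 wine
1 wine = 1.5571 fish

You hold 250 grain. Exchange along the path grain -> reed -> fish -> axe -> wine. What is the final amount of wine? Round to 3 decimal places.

62.769

250 grain × 0.41947 = 104.8675 reed
104.8675 reed × 1.0091 = 105.82179425 fish
105.82179425 fish × 0.53855 = 56.9903272933375 axe
56.9903272933375 axe × 1.1014 = 62.7691464808819225 wine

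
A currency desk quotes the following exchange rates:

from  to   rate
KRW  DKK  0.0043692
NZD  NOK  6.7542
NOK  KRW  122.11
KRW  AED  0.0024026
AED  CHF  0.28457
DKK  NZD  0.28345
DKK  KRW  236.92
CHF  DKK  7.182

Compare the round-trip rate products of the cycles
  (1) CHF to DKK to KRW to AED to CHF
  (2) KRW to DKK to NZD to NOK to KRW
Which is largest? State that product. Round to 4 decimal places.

(1) 7.182 × 236.92 × 0.0024026 × 0.28457 = 1.16337
(2) 0.0043692 × 0.28345 × 6.7542 × 122.11 = 1.02142
Highest is cycle (1) at 1.1634 (>1, arbitrage).

1.1634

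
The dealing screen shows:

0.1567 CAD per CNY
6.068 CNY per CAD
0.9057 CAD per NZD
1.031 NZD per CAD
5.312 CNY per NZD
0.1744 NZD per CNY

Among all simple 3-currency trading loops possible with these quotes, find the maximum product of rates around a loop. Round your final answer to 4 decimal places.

0.9585

CNY→NZD→CAD→CNY: 0.1744 × 0.9057 × 6.068 = 0.95847
CNY→CAD→NZD→CNY: 0.1567 × 1.031 × 5.312 = 0.85819
Maximum is CNY→NZD→CAD→CNY at 0.9585; no arbitrage — every cycle loses value.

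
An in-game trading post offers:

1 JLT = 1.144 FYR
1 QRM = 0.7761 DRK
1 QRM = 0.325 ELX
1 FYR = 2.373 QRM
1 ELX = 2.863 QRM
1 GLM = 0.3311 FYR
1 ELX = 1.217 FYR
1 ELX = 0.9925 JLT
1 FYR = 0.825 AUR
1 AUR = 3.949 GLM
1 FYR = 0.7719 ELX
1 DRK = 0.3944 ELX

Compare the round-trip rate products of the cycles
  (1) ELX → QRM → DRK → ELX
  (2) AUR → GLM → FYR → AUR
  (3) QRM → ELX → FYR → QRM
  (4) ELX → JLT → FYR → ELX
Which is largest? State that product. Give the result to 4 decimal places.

(1) 2.863 × 0.7761 × 0.3944 = 0.87635
(2) 3.949 × 0.3311 × 0.825 = 1.07870
(3) 0.325 × 1.217 × 2.373 = 0.93858
(4) 0.9925 × 1.144 × 0.7719 = 0.87643
Highest is cycle (2) at 1.0787 (>1, arbitrage).

1.0787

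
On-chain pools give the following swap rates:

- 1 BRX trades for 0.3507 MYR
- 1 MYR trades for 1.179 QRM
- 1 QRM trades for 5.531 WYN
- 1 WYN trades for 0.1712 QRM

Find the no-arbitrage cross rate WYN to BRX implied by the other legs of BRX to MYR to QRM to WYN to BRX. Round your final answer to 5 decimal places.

Known legs of the cycle: 0.3507 × 1.179 × 5.531 = 2.2869318843
For no arbitrage the full-cycle product must be 1, so the missing rate is 1 / 2.2869318843 ≈ 0.4372671.

0.43727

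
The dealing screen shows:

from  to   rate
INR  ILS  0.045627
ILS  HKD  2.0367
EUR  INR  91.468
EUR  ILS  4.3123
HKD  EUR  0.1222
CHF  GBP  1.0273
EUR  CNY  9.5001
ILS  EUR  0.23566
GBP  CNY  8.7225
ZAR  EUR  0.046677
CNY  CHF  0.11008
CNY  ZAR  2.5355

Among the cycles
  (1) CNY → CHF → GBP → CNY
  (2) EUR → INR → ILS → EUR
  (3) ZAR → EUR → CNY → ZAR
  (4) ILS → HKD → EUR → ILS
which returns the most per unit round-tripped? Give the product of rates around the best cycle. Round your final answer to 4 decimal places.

1.1243

(1) 0.11008 × 1.0273 × 8.7225 = 0.98639
(2) 91.468 × 0.045627 × 0.23566 = 0.98351
(3) 0.046677 × 9.5001 × 2.5355 = 1.12433
(4) 2.0367 × 0.1222 × 4.3123 = 1.07327
Highest is cycle (3) at 1.1243 (>1, arbitrage).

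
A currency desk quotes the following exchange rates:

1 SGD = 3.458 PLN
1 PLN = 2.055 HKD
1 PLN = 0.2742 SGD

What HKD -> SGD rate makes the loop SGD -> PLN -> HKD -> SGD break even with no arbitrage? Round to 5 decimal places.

Known legs of the cycle: 3.458 × 2.055 = 7.10619
For no arbitrage the full-cycle product must be 1, so the missing rate is 1 / 7.10619 ≈ 0.1407224.

0.14072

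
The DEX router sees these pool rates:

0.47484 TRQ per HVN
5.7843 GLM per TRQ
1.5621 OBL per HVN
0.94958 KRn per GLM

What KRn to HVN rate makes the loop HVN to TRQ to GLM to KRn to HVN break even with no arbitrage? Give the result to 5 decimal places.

0.38342

Known legs of the cycle: 0.47484 × 5.7843 × 0.94958 = 2.60813258225496
For no arbitrage the full-cycle product must be 1, so the missing rate is 1 / 2.60813258225496 ≈ 0.3834161.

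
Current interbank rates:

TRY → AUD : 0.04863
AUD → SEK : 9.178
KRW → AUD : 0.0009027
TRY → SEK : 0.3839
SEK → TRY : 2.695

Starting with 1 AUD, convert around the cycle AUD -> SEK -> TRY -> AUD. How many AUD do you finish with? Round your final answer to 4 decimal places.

1.2028

1 AUD × 9.178 = 9.178 SEK
9.178 SEK × 2.695 = 24.73471 TRY
24.73471 TRY × 0.04863 = 1.2028489473 AUD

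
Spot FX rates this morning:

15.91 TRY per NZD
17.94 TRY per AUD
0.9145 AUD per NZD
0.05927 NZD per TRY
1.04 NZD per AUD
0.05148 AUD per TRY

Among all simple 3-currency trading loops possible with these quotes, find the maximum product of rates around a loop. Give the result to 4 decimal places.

NZD→AUD→TRY→NZD: 0.9145 × 17.94 × 0.05927 = 0.97239
NZD→TRY→AUD→NZD: 15.91 × 0.05148 × 1.04 = 0.85181
Maximum is NZD→AUD→TRY→NZD at 0.9724; no arbitrage — every cycle loses value.

0.9724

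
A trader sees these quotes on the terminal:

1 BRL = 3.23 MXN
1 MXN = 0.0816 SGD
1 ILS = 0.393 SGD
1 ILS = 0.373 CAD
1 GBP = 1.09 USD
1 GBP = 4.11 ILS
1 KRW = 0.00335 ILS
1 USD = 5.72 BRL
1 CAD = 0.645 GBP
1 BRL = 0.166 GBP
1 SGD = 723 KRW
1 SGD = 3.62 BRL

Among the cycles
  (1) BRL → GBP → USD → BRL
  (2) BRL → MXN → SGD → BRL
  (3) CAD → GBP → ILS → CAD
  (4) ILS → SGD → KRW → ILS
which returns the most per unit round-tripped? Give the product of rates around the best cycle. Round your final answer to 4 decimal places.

(1) 0.166 × 1.09 × 5.72 = 1.03498
(2) 3.23 × 0.0816 × 3.62 = 0.95412
(3) 0.645 × 4.11 × 0.373 = 0.98880
(4) 0.393 × 723 × 0.00335 = 0.95187
Highest is cycle (1) at 1.0350 (>1, arbitrage).

1.0350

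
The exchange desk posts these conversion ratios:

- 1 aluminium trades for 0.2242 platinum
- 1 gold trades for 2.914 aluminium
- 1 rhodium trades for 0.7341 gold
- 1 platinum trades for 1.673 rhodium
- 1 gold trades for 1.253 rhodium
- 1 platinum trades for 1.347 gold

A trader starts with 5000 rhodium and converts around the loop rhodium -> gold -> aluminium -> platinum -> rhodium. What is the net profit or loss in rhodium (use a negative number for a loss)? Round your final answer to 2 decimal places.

-988.13

5000 rhodium × 0.7341 = 3670.5 gold
3670.5 gold × 2.914 = 10695.837 aluminium
10695.837 aluminium × 0.2242 = 2398.0066554 platinum
2398.0066554 platinum × 1.673 = 4011.8651344842 rhodium
Net change: 4011.8651344842 − 5000 = -988.1348655158 rhodium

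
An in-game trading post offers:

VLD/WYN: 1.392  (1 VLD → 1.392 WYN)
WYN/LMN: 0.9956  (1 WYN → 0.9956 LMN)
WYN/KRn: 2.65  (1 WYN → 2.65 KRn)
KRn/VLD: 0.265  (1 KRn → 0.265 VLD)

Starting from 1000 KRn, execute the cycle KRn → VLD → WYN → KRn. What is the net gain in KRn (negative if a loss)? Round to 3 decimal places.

-22.468

1000 KRn × 0.265 = 265 VLD
265 VLD × 1.392 = 368.88 WYN
368.88 WYN × 2.65 = 977.532 KRn
Net change: 977.532 − 1000 = -22.468 KRn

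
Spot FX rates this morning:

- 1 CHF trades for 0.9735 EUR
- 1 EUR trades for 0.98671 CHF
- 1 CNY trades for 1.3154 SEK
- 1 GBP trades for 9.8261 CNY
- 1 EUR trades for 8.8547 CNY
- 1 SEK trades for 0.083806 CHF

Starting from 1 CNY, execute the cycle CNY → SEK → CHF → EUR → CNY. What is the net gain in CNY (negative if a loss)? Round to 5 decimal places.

-0.04974

1 CNY × 1.3154 = 1.3154 SEK
1.3154 SEK × 0.083806 = 0.1102384124 CHF
0.1102384124 CHF × 0.9735 = 0.1073170944714 EUR
0.1073170944714 EUR × 8.8547 = 0.95026067641590558 CNY
Net change: 0.95026067641590558 − 1 = -0.04973932358409442 CNY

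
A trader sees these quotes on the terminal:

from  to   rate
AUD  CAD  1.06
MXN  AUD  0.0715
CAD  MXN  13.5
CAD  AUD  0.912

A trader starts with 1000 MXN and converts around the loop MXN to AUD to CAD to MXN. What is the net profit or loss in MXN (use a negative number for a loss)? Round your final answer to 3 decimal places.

1000 MXN × 0.0715 = 71.5 AUD
71.5 AUD × 1.06 = 75.79 CAD
75.79 CAD × 13.5 = 1023.165 MXN
Net change: 1023.165 − 1000 = 23.165 MXN

23.165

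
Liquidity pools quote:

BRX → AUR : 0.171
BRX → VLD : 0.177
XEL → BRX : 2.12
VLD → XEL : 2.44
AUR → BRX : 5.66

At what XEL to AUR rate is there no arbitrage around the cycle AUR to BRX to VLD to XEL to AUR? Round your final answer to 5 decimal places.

0.40909

Known legs of the cycle: 5.66 × 0.177 × 2.44 = 2.4444408
For no arbitrage the full-cycle product must be 1, so the missing rate is 1 / 2.4444408 ≈ 0.4090915.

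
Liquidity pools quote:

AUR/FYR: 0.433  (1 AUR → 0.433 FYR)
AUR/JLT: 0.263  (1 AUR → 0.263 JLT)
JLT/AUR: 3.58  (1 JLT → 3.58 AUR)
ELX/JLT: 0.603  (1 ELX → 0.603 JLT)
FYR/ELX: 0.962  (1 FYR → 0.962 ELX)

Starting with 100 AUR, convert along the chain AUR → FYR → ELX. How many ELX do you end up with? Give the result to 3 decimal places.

41.655

100 AUR × 0.433 = 43.3 FYR
43.3 FYR × 0.962 = 41.6546 ELX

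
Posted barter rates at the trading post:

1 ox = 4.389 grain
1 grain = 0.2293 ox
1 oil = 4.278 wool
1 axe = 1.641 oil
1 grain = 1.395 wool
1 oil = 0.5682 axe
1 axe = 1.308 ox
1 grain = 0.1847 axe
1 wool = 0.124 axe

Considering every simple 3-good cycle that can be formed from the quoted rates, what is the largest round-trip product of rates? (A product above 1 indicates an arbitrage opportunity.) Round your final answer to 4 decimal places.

1.0603

grain→axe→ox→grain: 0.1847 × 1.308 × 4.389 = 1.06033
axe→oil→wool→axe: 1.641 × 4.278 × 0.124 = 0.87050
Maximum is grain→axe→ox→grain at 1.0603; arbitrage exists.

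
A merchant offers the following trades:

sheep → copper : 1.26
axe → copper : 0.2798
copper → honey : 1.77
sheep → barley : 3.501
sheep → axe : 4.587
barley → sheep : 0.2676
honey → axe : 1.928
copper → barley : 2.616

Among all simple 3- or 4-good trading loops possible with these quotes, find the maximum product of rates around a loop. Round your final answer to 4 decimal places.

0.9548

axe→copper→honey→axe: 0.2798 × 1.77 × 1.928 = 0.95483
axe→copper→barley→sheep→axe: 0.2798 × 2.616 × 0.2676 × 4.587 = 0.89846
copper→barley→sheep→copper: 2.616 × 0.2676 × 1.26 = 0.88205
Maximum is axe→copper→honey→axe at 0.9548; no arbitrage — every cycle loses value.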